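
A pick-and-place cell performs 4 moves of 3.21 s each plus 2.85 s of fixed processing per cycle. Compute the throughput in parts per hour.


T_cycle = 4*3.21 + 2.85 = 15.6900 s
rate = 3600/T = 229.4455

229.4455 parts/hour


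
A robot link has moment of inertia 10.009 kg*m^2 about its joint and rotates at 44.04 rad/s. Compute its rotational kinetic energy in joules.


KE = (1/2)*I*omega^2 = 0.5*10.009*44.04^2 = 9706.3358

9706.3358 J


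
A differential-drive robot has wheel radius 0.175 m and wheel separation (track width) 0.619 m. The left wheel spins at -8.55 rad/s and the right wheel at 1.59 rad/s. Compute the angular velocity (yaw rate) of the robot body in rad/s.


omega = r*(wR - wL)/L = 0.175*(1.59 - (-8.55))/0.619 = 2.8667

2.8667 rad/s


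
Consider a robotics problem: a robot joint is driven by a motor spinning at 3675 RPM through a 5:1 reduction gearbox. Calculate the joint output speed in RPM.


omega_joint = omega_motor / N = 3675 / 5 = 735.0000

735.0000 RPM


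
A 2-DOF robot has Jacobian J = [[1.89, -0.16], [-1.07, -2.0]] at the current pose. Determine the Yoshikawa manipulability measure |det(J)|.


det(J) = 1.89*-2.0 - (-0.16)*(-1.07) = -3.9512
|det(J)| = 3.9512

3.9512


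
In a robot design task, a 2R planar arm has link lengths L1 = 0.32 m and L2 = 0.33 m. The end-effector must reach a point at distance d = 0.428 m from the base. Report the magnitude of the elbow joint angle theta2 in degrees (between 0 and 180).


cos(th2) = (d^2 - L1^2 - L2^2)/(2*L1*L2) = (0.428^2 - 0.32^2 - 0.33^2)/(2*0.32*0.33) = -0.13312500
th2 = acos(-0.13312500) = 97.6502 deg

97.6502 degrees


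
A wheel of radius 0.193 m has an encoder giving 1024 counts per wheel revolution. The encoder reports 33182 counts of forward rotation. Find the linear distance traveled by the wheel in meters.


revs = 33182/1024 = 32.404297
d = revs * 2*pi*r = 32.404297 * 2*pi*0.193 = 39.2952

39.2952 m


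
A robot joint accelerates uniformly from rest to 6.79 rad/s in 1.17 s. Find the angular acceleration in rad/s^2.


alpha = delta_omega / t = 6.79 / 1.17 = 5.8034

5.8034 rad/s^2


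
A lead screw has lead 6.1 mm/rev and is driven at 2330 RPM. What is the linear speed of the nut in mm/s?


v = lead * (RPM/60) = 6.1*2330/60 = 236.8833

236.8833 mm/s


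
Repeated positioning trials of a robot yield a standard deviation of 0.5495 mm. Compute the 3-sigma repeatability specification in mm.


repeatability = 3*sigma = 3*0.5495 = 1.6485

1.6485 mm


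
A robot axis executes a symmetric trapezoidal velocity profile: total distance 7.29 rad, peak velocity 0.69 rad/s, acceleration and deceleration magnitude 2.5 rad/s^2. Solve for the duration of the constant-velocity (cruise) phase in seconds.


t_acc = v/a = 0.276000 s, d_acc = v^2/(2a) = 0.095220 rad each
d_cruise = 7.29 - 2*0.095220 = 7.099560 rad
t_cruise = d_cruise/v = 7.099560/0.69 = 10.2892

10.2892 s


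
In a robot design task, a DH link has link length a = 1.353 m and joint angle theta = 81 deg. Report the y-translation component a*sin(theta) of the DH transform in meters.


a*sin(theta) = 1.353*sin(81 deg) = 1.3363

1.3363 m


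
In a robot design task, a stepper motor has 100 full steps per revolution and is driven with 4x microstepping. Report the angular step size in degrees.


step = 360/(100*4) = 360/400 = 0.9000

0.9000 degrees


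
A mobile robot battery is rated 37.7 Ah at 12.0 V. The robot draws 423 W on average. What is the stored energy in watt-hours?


E = capacity * V = 37.7*12.0 = 452.4000

452.4000 Wh


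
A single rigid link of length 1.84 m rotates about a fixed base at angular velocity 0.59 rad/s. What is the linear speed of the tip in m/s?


v = L*omega = 1.84 * 0.59 = 1.0856

1.0856 m/s


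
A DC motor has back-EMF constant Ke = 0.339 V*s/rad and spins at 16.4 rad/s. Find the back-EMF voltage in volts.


V_emf = Ke * omega = 0.339*16.4 = 5.5596

5.5596 V


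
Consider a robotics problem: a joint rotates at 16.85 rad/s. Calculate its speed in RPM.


RPM = 16.85 * 60/(2*pi) = 160.9056

160.9056 RPM


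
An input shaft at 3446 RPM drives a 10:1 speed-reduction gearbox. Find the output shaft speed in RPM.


omega_out = omega_in / N = 3446 / 10 = 344.6000

344.6000 RPM


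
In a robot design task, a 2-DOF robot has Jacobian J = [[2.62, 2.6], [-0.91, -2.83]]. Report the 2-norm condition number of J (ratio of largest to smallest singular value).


JJ^T eigenvalues: trace(JJ^T) = 22.4614, det(JJ^T) = det(J)^2 = 25.48836196
s_max^2 = (22.4614 + sqrt(402.56104212))/2 = 21.26266195
s_min^2 = (22.4614 - sqrt(402.56104212))/2 = 1.19873805
kappa = s_max/s_min = sqrt(21.26266195/1.19873805) = 4.2116

4.2116


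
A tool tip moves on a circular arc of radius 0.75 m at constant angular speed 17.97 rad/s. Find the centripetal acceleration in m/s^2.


a_c = omega^2 * r = 17.97^2 * 0.75 = 242.1907

242.1907 m/s^2


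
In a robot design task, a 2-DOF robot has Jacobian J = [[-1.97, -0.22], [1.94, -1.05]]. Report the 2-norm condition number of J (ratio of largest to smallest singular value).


JJ^T eigenvalues: trace(JJ^T) = 8.7954, det(JJ^T) = det(J)^2 = 6.22652209
s_max^2 = (8.7954 + sqrt(52.45297280))/2 = 8.01892123
s_min^2 = (8.7954 - sqrt(52.45297280))/2 = 0.77647877
kappa = s_max/s_min = sqrt(8.01892123/0.77647877) = 3.2136

3.2136


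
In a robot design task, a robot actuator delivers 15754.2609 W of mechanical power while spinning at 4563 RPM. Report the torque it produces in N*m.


omega = 4563 * 2*pi/60 = 477.836243 rad/s
tau = P / omega = 15754.2609 / 477.836243 = 32.9700

32.9700 N*m


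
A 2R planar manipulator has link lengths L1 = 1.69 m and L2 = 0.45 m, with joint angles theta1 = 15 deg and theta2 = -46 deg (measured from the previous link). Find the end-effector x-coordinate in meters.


x = L1*cos(th1) + L2*cos(th1+th2) = 1.69*cos(15 deg) + 0.45*cos(-31 deg) = 2.0181

2.0181 m


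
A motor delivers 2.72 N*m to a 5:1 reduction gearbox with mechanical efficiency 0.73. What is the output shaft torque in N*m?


tau_out = tau_in * N * eta = 2.72 * 5 * 0.73 = 9.9280

9.9280 N*m


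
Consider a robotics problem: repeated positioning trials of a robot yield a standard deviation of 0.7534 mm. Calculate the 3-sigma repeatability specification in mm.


repeatability = 3*sigma = 3*0.7534 = 2.2602

2.2602 mm


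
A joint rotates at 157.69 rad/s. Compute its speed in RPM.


RPM = 157.69 * 60/(2*pi) = 1505.8286

1505.8286 RPM


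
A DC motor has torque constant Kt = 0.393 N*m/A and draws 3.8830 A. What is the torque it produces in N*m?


tau = Kt * I = 0.393*3.8830 = 1.5260

1.5260 N*m


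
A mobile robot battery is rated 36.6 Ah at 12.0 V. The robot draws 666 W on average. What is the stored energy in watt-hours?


E = capacity * V = 36.6*12.0 = 439.2000

439.2000 Wh


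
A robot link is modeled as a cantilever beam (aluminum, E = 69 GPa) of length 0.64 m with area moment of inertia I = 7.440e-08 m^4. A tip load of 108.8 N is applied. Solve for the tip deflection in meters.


delta = F*L^3/(3*E*I) = 108.8*0.64^3/(3*6.900e+10*7.440e-08)
      = 28.5212672/15400.8 = 0.0019

0.0019 m


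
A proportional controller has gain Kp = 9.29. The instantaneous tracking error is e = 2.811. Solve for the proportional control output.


u_P = Kp * e = 9.29 * 2.811 = 26.1142

26.1142


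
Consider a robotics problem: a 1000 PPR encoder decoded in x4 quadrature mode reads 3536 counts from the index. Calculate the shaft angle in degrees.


angle = counts * 360 / (PPR*4) = 3536 * 360 / 4000 = 318.2400

318.2400 degrees


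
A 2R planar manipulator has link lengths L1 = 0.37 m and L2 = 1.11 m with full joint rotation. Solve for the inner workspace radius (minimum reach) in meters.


r_min = |L1 - L2| = |0.37 - 1.11| = 0.7400

0.7400 m


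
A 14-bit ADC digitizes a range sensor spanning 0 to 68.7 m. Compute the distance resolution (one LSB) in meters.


res = range / 2^n = 68.7/2^14 = 68.7/16384 = 0.0042

0.0042 m


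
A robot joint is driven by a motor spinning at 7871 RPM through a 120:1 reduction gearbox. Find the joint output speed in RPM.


omega_joint = omega_motor / N = 7871 / 120 = 65.5917

65.5917 RPM


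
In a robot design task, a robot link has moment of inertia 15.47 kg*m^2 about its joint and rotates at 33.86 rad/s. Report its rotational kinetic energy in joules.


KE = (1/2)*I*omega^2 = 0.5*15.47*33.86^2 = 8868.1744

8868.1744 J


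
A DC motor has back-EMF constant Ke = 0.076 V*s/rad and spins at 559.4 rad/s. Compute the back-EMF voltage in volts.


V_emf = Ke * omega = 0.076*559.4 = 42.5144

42.5144 V


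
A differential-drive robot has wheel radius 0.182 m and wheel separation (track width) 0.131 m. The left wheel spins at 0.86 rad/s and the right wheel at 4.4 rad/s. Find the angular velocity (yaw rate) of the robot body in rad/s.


omega = r*(wR - wL)/L = 0.182*(4.4 - (0.86))/0.131 = 4.9182

4.9182 rad/s


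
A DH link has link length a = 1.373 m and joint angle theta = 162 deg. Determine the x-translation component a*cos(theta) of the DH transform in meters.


a*cos(theta) = 1.373*cos(162 deg) = -1.3058

-1.3058 m


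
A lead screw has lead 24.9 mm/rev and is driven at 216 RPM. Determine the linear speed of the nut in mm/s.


v = lead * (RPM/60) = 24.9*216/60 = 89.6400

89.6400 mm/s


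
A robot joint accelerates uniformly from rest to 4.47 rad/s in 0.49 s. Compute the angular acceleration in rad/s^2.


alpha = delta_omega / t = 4.47 / 0.49 = 9.1224

9.1224 rad/s^2


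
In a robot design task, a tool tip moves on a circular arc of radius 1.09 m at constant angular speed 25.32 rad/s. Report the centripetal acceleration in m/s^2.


a_c = omega^2 * r = 25.32^2 * 1.09 = 698.8016

698.8016 m/s^2


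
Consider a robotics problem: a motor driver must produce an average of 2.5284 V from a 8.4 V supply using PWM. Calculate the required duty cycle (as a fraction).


D = V_avg/V_supply = 2.5284/8.4 = 0.3010

0.3010


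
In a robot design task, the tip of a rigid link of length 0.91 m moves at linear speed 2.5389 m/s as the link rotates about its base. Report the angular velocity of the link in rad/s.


omega = v / L = 2.5389 / 0.91 = 2.7900

2.7900 rad/s


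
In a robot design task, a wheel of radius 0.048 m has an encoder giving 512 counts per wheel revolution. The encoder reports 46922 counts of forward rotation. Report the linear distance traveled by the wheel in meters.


revs = 46922/512 = 91.644531
d = revs * 2*pi*r = 91.644531 * 2*pi*0.048 = 27.6393

27.6393 m


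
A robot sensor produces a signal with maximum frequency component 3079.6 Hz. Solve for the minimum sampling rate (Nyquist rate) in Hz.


f_s,min = 2*f_max = 2*3079.6 = 6159.2000

6159.2000 Hz


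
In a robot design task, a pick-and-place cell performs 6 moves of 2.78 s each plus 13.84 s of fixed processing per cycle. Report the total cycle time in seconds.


T = 6*2.78 + 13.84 = 30.5200

30.5200 s


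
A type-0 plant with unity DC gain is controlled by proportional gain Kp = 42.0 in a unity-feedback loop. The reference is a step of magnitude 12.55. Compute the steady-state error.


e_ss = R/(1 + Kp) = 12.55/(1 + 42.0) = 12.55/43.0000 = 0.2919

0.2919


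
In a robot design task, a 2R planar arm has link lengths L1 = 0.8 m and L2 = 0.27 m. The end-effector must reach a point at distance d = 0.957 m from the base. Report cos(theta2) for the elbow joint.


cos(th2) = (d^2 - L1^2 - L2^2)/(2*L1*L2) = (0.957^2 - 0.8^2 - 0.27^2)/(2*0.8*0.27) = 0.4698

0.4698


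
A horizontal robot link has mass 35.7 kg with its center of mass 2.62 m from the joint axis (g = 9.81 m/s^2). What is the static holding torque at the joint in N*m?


tau = m*g*L = 35.7 * 9.81 * 2.62 = 917.5685

917.5685 N*m


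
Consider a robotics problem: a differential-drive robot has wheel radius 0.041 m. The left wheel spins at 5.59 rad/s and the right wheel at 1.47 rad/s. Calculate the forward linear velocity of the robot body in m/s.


v = r*(wR + wL)/2 = 0.041*(1.47 + 5.59)/2 = 0.1447

0.1447 m/s


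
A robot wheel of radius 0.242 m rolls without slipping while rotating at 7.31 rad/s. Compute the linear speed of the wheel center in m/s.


v = omega * r = 7.31 * 0.242 = 1.7690

1.7690 m/s


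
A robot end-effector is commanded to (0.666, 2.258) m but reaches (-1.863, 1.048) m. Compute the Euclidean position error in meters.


dx = -1.863 - (0.666) = -2.5290, dy = 1.048 - (2.258) = -1.2100
err = sqrt(6.395841 + 1.464100) = 2.8036

2.8036 m


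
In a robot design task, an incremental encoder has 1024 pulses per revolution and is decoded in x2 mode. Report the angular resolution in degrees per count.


resolution = 360 / (PPR * 2) = 360 / 2048 = 0.1758

0.1758 degrees


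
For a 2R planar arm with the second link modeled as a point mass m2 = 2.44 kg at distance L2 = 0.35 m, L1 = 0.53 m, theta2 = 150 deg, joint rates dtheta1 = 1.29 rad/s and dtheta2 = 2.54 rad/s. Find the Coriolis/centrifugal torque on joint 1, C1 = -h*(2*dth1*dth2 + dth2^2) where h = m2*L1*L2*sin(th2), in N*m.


h = m2*L1*L2*sin(th2) = 2.44*0.53*0.35*sin(150 deg) = 0.226310
C1 = -h*(2*1.29*2.54 + 2.54^2) = -0.226310*13.0048 = -2.9431

-2.9431 N*m


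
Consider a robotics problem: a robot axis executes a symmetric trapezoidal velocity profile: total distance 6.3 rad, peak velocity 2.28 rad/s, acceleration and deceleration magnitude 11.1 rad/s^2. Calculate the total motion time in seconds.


t_acc = v/a = 2.28/11.1 = 0.205405 s
d_acc = v^2/(2a) = 0.234162 rad (each ramp)
d_cruise = 6.3 - 2*0.234162 = 5.831676 rad
t_cruise = 5.831676/2.28 = 2.557753 s
t_total = 2*0.205405 + 2.557753 = 2.9686

2.9686 s


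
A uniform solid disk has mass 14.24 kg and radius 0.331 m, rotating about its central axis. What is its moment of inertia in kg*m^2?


I = (1/2)*m*R^2 = 0.5*14.24*0.331^2 = 0.7801

0.7801 kg*m^2


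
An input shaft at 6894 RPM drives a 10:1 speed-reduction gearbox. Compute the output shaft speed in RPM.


omega_out = omega_in / N = 6894 / 10 = 689.4000

689.4000 RPM


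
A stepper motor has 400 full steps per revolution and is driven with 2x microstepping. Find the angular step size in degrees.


step = 360/(400*2) = 360/800 = 0.4500

0.4500 degrees


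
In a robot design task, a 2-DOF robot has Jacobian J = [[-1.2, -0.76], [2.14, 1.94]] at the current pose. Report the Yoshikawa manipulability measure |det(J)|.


det(J) = -1.2*1.94 - (-0.76)*(2.14) = -0.7016
|det(J)| = 0.7016

0.7016


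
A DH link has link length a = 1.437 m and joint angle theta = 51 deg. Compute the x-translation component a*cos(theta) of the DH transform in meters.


a*cos(theta) = 1.437*cos(51 deg) = 0.9043

0.9043 m


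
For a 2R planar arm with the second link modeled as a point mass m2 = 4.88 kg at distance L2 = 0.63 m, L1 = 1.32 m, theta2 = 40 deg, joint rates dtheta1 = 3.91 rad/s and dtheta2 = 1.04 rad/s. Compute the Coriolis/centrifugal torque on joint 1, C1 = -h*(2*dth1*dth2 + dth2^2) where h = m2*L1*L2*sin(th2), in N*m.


h = m2*L1*L2*sin(th2) = 4.88*1.32*0.63*sin(40 deg) = 2.608566
C1 = -h*(2*3.91*1.04 + 1.04^2) = -2.608566*9.2144 = -24.0364

-24.0364 N*m


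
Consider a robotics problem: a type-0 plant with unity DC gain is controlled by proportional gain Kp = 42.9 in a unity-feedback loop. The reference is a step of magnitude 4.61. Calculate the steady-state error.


e_ss = R/(1 + Kp) = 4.61/(1 + 42.9) = 4.61/43.9000 = 0.1050

0.1050


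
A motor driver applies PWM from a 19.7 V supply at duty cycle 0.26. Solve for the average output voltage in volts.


V_avg = V_supply * D = 19.7*0.26 = 5.1220

5.1220 V


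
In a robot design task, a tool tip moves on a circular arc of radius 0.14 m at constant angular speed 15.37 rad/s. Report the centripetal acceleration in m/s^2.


a_c = omega^2 * r = 15.37^2 * 0.14 = 33.0732

33.0732 m/s^2


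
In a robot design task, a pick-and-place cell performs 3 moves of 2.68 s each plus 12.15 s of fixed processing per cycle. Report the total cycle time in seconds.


T = 3*2.68 + 12.15 = 20.1900

20.1900 s


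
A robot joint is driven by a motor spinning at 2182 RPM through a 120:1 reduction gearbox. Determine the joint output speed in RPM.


omega_joint = omega_motor / N = 2182 / 120 = 18.1833

18.1833 RPM


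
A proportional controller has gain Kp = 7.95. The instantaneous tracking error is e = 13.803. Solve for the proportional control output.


u_P = Kp * e = 7.95 * 13.803 = 109.7339

109.7339


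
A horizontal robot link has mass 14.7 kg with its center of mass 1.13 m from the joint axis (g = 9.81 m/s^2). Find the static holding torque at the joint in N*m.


tau = m*g*L = 14.7 * 9.81 * 1.13 = 162.9539

162.9539 N*m


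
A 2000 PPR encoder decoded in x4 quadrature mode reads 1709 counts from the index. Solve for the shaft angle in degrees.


angle = counts * 360 / (PPR*4) = 1709 * 360 / 8000 = 76.9050

76.9050 degrees


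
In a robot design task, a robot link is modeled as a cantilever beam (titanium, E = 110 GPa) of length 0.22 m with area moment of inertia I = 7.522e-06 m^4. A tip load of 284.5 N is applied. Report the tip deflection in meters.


delta = F*L^3/(3*E*I) = 284.5*0.22^3/(3*1.100e+11*7.522e-06)
      = 3.029356/2482260 = 1.2204e-06

1.2204e-06 m


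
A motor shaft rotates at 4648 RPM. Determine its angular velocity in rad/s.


omega = 4648 * 2*pi/60 = 486.7374

486.7374 rad/s


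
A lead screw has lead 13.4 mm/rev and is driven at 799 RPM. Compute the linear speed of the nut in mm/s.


v = lead * (RPM/60) = 13.4*799/60 = 178.4433

178.4433 mm/s


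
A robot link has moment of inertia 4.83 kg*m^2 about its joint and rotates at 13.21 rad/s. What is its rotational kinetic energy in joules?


KE = (1/2)*I*omega^2 = 0.5*4.83*13.21^2 = 421.4274

421.4274 J


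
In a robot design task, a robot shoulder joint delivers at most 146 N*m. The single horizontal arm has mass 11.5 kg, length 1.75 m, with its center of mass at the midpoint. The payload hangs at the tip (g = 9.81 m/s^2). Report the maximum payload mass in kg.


tau_arm = m_arm*g*(L/2) = 11.5*9.81*1.75/2 = 98.7131 N*m
tau_payload = tau_max - tau_arm = 146 - 98.7131 = 47.2869
m_payload = tau_payload / (g*L) = 47.2869 / (9.81*1.75) = 2.7544

2.7544 kg


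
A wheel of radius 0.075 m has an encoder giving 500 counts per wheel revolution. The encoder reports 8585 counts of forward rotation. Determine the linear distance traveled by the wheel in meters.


revs = 8585/500 = 17.170000
d = revs * 2*pi*r = 17.170000 * 2*pi*0.075 = 8.0912

8.0912 m


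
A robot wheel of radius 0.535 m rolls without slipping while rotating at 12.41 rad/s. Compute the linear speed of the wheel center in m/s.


v = omega * r = 12.41 * 0.535 = 6.6394

6.6394 m/s


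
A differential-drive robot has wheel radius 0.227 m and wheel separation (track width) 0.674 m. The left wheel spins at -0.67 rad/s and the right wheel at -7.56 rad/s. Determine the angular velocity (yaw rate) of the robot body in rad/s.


omega = r*(wR - wL)/L = 0.227*(-7.56 - (-0.67))/0.674 = -2.3205

-2.3205 rad/s


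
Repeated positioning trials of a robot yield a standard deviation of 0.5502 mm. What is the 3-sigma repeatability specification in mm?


repeatability = 3*sigma = 3*0.5502 = 1.6506

1.6506 mm


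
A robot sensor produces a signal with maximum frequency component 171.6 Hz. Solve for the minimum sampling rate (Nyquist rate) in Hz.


f_s,min = 2*f_max = 2*171.6 = 343.2000

343.2000 Hz


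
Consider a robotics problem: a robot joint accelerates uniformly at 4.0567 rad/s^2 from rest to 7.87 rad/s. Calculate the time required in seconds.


t = delta_omega / alpha = 7.87 / 4.0567 = 1.9400

1.9400 s


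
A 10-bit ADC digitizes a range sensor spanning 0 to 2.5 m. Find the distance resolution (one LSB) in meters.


res = range / 2^n = 2.5/2^10 = 2.5/1024 = 0.0024

0.0024 m


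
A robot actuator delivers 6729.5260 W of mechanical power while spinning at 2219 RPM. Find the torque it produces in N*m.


omega = 2219 * 2*pi/60 = 232.373137 rad/s
tau = P / omega = 6729.5260 / 232.373137 = 28.9600

28.9600 N*m


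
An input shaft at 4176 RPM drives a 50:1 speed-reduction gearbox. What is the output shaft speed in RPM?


omega_out = omega_in / N = 4176 / 50 = 83.5200

83.5200 RPM


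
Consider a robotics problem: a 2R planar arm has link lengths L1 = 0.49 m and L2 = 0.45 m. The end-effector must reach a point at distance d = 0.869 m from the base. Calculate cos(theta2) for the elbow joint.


cos(th2) = (d^2 - L1^2 - L2^2)/(2*L1*L2) = (0.869^2 - 0.49^2 - 0.45^2)/(2*0.49*0.45) = 0.7088

0.7088


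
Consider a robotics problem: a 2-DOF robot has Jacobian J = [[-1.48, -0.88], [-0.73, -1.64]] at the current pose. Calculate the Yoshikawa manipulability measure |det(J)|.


det(J) = -1.48*-1.64 - (-0.88)*(-0.73) = 1.7848
|det(J)| = 1.7848

1.7848


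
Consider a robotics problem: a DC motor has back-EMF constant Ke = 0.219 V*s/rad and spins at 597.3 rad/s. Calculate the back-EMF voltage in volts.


V_emf = Ke * omega = 0.219*597.3 = 130.8087

130.8087 V


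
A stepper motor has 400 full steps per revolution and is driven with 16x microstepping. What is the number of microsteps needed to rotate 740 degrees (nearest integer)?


step_size = 360/(400*16) = 360/6400 = 0.056250 deg
n = 740/(360/6400) = 740*6400/360 = 13155.5556 -> 13156

13156 steps


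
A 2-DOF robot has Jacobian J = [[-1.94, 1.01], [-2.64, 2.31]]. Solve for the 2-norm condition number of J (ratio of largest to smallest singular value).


JJ^T eigenvalues: trace(JJ^T) = 17.0894, det(JJ^T) = det(J)^2 = 3.29422500
s_max^2 = (17.0894 + sqrt(278.87069236))/2 = 16.89441096
s_min^2 = (17.0894 - sqrt(278.87069236))/2 = 0.19498904
kappa = s_max/s_min = sqrt(16.89441096/0.19498904) = 9.3082

9.3082


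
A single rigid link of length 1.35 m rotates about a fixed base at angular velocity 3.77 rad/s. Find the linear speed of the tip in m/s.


v = L*omega = 1.35 * 3.77 = 5.0895

5.0895 m/s


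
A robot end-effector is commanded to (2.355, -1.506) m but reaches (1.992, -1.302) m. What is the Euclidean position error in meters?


dx = 1.992 - (2.355) = -0.3630, dy = -1.302 - (-1.506) = 0.2040
err = sqrt(0.131769 + 0.041616) = 0.4164

0.4164 m


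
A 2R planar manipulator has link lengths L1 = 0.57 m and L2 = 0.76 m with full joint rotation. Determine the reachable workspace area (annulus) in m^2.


r_max = L1 + L2 = 1.3300, r_min = |L1 - L2| = 0.1900
A = pi*(r_max^2 - r_min^2) = pi*(1.7689 - 0.0361) = 5.4438

5.4438 m^2


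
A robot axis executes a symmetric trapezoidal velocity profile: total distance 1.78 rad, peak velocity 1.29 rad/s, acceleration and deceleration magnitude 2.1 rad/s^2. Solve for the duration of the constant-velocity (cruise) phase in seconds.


t_acc = v/a = 0.614286 s, d_acc = v^2/(2a) = 0.396214 rad each
d_cruise = 1.78 - 2*0.396214 = 0.987572 rad
t_cruise = d_cruise/v = 0.987572/1.29 = 0.7656

0.7656 s


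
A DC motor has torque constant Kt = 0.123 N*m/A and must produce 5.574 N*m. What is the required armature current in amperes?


I = tau / Kt = 5.574/0.123 = 45.3171

45.3171 A


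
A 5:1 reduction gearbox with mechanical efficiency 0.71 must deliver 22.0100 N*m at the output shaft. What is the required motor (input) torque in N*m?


tau_in = tau_out / (N * eta) = 22.0100 / (5 * 0.71) = 6.2000

6.2000 N*m


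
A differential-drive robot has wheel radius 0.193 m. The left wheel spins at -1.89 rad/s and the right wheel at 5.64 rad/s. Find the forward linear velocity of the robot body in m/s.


v = r*(wR + wL)/2 = 0.193*(5.64 + -1.89)/2 = 0.3619

0.3619 m/s


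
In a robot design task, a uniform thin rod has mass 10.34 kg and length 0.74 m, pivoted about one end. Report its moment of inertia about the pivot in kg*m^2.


I = (1/3)*m*L^2 = (1/3)*10.34*0.74^2 = 1.8874

1.8874 kg*m^2


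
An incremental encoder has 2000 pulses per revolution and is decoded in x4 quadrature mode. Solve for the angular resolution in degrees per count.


resolution = 360 / (PPR * 4) = 360 / 8000 = 0.0450

0.0450 degrees


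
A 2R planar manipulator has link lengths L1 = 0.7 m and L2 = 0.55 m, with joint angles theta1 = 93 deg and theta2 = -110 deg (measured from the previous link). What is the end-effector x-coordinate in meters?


x = L1*cos(th1) + L2*cos(th1+th2) = 0.7*cos(93 deg) + 0.55*cos(-17 deg) = 0.4893

0.4893 m


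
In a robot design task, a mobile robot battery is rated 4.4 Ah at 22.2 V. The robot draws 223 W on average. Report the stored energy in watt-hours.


E = capacity * V = 4.4*22.2 = 97.6800

97.6800 Wh


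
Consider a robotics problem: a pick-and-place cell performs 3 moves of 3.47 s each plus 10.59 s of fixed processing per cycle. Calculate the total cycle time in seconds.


T = 3*3.47 + 10.59 = 21.0000

21.0000 s


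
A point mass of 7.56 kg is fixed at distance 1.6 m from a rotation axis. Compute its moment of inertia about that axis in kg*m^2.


I = m*r^2 = 7.56*1.6^2 = 19.3536

19.3536 kg*m^2


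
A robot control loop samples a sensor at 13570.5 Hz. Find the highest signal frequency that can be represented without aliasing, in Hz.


f_max = f_s/2 = 13570.5/2 = 6785.2500

6785.2500 Hz


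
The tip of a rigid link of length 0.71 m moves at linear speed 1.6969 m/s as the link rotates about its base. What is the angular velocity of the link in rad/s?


omega = v / L = 1.6969 / 0.71 = 2.3900

2.3900 rad/s


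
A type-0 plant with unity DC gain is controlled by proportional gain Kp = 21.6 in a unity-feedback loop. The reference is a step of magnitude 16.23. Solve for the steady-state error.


e_ss = R/(1 + Kp) = 16.23/(1 + 21.6) = 16.23/22.6000 = 0.7181

0.7181


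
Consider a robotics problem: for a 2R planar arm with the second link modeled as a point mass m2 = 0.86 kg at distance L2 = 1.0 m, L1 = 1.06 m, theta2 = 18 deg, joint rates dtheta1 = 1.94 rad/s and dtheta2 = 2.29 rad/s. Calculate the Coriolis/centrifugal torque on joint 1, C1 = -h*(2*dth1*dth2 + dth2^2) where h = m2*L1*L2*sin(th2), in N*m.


h = m2*L1*L2*sin(th2) = 0.86*1.06*1.0*sin(18 deg) = 0.281700
C1 = -h*(2*1.94*2.29 + 2.29^2) = -0.281700*14.1293 = -3.9802

-3.9802 N*m


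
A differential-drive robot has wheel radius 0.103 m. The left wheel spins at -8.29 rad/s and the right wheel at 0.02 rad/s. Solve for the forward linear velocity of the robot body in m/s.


v = r*(wR + wL)/2 = 0.103*(0.02 + -8.29)/2 = -0.4259

-0.4259 m/s


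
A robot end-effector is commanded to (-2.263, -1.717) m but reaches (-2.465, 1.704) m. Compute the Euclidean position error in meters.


dx = -2.465 - (-2.263) = -0.2020, dy = 1.704 - (-1.717) = 3.4210
err = sqrt(0.040804 + 11.703241) = 3.4270

3.4270 m


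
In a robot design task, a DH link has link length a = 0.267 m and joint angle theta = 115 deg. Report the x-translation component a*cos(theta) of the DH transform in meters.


a*cos(theta) = 0.267*cos(115 deg) = -0.1128

-0.1128 m


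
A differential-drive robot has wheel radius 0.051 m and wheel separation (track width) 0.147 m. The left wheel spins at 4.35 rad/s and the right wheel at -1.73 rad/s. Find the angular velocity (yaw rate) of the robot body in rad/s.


omega = r*(wR - wL)/L = 0.051*(-1.73 - (4.35))/0.147 = -2.1094

-2.1094 rad/s


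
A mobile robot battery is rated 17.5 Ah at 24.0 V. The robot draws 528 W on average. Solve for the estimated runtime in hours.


E = 17.5*24.0 = 420.0000 Wh
t = E/P = 420.0000/528 = 0.7955

0.7955 hours


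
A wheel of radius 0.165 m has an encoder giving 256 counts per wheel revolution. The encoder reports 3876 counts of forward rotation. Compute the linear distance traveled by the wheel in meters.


revs = 3876/256 = 15.140625
d = revs * 2*pi*r = 15.140625 * 2*pi*0.165 = 15.6967

15.6967 m


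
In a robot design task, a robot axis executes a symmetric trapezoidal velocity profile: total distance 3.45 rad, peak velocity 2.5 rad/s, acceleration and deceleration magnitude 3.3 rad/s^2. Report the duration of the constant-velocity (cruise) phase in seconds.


t_acc = v/a = 0.757576 s, d_acc = v^2/(2a) = 0.946970 rad each
d_cruise = 3.45 - 2*0.946970 = 1.556060 rad
t_cruise = d_cruise/v = 1.556060/2.5 = 0.6224

0.6224 s


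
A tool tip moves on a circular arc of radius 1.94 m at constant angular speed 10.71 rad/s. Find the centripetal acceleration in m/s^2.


a_c = omega^2 * r = 10.71^2 * 1.94 = 222.5260

222.5260 m/s^2


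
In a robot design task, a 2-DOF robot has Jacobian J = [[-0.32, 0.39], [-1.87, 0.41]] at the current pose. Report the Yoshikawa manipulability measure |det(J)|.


det(J) = -0.32*0.41 - (0.39)*(-1.87) = 0.5981
|det(J)| = 0.5981

0.5981


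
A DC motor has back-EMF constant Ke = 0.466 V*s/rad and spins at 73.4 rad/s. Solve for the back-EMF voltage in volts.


V_emf = Ke * omega = 0.466*73.4 = 34.2044

34.2044 V


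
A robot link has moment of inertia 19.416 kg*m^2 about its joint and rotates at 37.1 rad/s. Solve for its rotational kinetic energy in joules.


KE = (1/2)*I*omega^2 = 0.5*19.416*37.1^2 = 13362.1883

13362.1883 J


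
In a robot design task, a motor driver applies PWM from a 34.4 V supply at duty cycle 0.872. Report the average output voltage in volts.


V_avg = V_supply * D = 34.4*0.872 = 29.9968

29.9968 V


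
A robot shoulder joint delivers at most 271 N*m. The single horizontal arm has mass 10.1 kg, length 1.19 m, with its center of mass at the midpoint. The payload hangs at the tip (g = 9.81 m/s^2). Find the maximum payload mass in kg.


tau_arm = m_arm*g*(L/2) = 10.1*9.81*1.19/2 = 58.9532 N*m
tau_payload = tau_max - tau_arm = 271 - 58.9532 = 212.0468
m_payload = tau_payload / (g*L) = 212.0468 / (9.81*1.19) = 18.1642

18.1642 kg


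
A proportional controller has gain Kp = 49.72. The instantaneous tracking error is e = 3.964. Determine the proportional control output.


u_P = Kp * e = 49.72 * 3.964 = 197.0901

197.0901


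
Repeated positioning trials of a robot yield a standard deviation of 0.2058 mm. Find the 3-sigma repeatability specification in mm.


repeatability = 3*sigma = 3*0.2058 = 0.6174

0.6174 mm


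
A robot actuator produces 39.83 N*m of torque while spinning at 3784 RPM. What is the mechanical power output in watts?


omega = 3784 * 2*pi/60 = 396.259553 rad/s
P = tau * omega = 39.83 * 396.259553 = 15783.0180

15783.0180 W


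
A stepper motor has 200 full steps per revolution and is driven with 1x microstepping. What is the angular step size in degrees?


step = 360/(200*1) = 360/200 = 1.8000

1.8000 degrees


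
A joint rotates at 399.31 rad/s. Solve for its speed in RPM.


RPM = 399.31 * 60/(2*pi) = 3813.1296

3813.1296 RPM


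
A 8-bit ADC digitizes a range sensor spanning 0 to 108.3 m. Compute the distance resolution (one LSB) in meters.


res = range / 2^n = 108.3/2^8 = 108.3/256 = 0.4230

0.4230 m


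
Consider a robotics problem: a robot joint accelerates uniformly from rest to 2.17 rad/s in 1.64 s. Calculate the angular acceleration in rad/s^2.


alpha = delta_omega / t = 2.17 / 1.64 = 1.3232

1.3232 rad/s^2


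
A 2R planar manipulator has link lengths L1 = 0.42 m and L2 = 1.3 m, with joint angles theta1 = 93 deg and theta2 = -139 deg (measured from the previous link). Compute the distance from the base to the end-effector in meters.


x = L1*cos(th1) + L2*cos(th1+th2) = 0.881075
y = L1*sin(th1) + L2*sin(th1+th2) = -0.515717
d = sqrt(x^2 + y^2) = sqrt(0.776293 + 0.265964) = 1.0209

1.0209 m


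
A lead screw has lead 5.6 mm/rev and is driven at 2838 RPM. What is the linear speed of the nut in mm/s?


v = lead * (RPM/60) = 5.6*2838/60 = 264.8800

264.8800 mm/s


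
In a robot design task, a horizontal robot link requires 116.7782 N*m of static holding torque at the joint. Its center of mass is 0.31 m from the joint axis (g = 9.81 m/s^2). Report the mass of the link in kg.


m = tau / (g*L) = 116.7782 / (9.81 * 0.31) = 38.4000

38.4000 kg


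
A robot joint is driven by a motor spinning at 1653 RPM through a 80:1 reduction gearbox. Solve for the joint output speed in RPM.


omega_joint = omega_motor / N = 1653 / 80 = 20.6625

20.6625 RPM


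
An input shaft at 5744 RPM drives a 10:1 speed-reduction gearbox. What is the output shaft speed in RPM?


omega_out = omega_in / N = 5744 / 10 = 574.4000

574.4000 RPM


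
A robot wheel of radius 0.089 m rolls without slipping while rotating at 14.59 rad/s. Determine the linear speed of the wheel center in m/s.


v = omega * r = 14.59 * 0.089 = 1.2985

1.2985 m/s


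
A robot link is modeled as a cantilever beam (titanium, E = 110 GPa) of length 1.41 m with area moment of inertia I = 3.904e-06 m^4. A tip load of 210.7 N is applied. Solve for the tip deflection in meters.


delta = F*L^3/(3*E*I) = 210.7*1.41^3/(3*1.100e+11*3.904e-06)
      = 590.6386647/1288320 = 4.5846e-04

4.5846e-04 m


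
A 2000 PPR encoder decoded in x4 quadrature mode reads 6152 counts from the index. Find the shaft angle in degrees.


angle = counts * 360 / (PPR*4) = 6152 * 360 / 8000 = 276.8400

276.8400 degrees


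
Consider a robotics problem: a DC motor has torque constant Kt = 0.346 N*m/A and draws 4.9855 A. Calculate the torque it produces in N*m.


tau = Kt * I = 0.346*4.9855 = 1.7250

1.7250 N*m


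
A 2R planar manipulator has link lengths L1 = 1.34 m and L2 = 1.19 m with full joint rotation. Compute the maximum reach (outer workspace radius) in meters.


r_max = L1 + L2 = 1.34 + 1.19 = 2.5300

2.5300 m


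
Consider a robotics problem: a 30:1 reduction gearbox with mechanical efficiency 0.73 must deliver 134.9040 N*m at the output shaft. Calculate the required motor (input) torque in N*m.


tau_in = tau_out / (N * eta) = 134.9040 / (30 * 0.73) = 6.1600

6.1600 N*m


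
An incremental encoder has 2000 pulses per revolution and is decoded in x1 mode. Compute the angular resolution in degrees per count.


resolution = 360 / (PPR * 1) = 360 / 2000 = 0.1800

0.1800 degrees


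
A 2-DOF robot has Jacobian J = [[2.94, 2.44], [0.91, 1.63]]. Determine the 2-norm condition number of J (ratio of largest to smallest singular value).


JJ^T eigenvalues: trace(JJ^T) = 18.0822, det(JJ^T) = det(J)^2 = 6.61415524
s_max^2 = (18.0822 + sqrt(300.50933588))/2 = 17.70870255
s_min^2 = (18.0822 - sqrt(300.50933588))/2 = 0.37349745
kappa = s_max/s_min = sqrt(17.70870255/0.37349745) = 6.8857

6.8857


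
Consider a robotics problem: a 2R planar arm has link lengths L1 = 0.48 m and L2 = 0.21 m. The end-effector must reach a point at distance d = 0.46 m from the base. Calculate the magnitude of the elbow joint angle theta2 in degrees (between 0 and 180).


cos(th2) = (d^2 - L1^2 - L2^2)/(2*L1*L2) = (0.46^2 - 0.48^2 - 0.21^2)/(2*0.48*0.21) = -0.31200397
th2 = acos(-0.31200397) = 108.1800 deg

108.1800 degrees


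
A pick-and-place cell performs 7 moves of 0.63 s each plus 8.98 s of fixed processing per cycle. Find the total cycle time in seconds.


T = 7*0.63 + 8.98 = 13.3900

13.3900 s


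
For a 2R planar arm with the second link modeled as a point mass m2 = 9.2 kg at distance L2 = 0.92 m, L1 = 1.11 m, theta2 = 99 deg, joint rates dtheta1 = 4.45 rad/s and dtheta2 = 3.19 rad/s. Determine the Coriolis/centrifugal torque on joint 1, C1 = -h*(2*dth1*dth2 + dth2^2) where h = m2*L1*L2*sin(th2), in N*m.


h = m2*L1*L2*sin(th2) = 9.2*1.11*0.92*sin(99 deg) = 9.279371
C1 = -h*(2*4.45*3.19 + 3.19^2) = -9.279371*38.5671 = -357.8784

-357.8784 N*m


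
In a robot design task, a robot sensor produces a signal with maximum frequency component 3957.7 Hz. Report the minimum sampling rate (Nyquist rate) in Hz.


f_s,min = 2*f_max = 2*3957.7 = 7915.4000

7915.4000 Hz


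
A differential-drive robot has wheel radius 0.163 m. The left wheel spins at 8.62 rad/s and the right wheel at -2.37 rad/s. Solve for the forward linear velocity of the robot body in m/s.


v = r*(wR + wL)/2 = 0.163*(-2.37 + 8.62)/2 = 0.5094

0.5094 m/s


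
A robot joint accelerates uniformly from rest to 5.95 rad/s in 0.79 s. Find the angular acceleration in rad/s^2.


alpha = delta_omega / t = 5.95 / 0.79 = 7.5316

7.5316 rad/s^2


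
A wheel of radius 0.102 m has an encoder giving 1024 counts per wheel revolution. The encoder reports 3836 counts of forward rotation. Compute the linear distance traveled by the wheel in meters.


revs = 3836/1024 = 3.746094
d = revs * 2*pi*r = 3.746094 * 2*pi*0.102 = 2.4008

2.4008 m


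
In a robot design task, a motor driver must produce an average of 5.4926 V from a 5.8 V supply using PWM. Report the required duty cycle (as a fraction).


D = V_avg/V_supply = 5.4926/5.8 = 0.9470

0.9470


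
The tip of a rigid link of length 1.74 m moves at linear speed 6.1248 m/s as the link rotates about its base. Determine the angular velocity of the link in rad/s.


omega = v / L = 6.1248 / 1.74 = 3.5200

3.5200 rad/s


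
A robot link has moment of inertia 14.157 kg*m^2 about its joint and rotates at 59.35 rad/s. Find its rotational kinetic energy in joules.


KE = (1/2)*I*omega^2 = 0.5*14.157*59.35^2 = 24933.4677

24933.4677 J


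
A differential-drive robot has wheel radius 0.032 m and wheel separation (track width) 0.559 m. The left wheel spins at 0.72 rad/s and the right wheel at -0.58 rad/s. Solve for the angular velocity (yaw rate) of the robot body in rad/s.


omega = r*(wR - wL)/L = 0.032*(-0.58 - (0.72))/0.559 = -0.0744

-0.0744 rad/s


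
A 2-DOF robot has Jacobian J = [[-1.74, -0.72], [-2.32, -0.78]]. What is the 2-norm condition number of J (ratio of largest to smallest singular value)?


JJ^T eigenvalues: trace(JJ^T) = 9.5368, det(JJ^T) = det(J)^2 = 0.09809424
s_max^2 = (9.5368 + sqrt(90.55817728))/2 = 9.52650302
s_min^2 = (9.5368 - sqrt(90.55817728))/2 = 0.01029698
kappa = s_max/s_min = sqrt(9.52650302/0.01029698) = 30.4167

30.4167


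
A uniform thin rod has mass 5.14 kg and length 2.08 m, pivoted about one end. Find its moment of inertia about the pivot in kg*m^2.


I = (1/3)*m*L^2 = (1/3)*5.14*2.08^2 = 7.4126

7.4126 kg*m^2


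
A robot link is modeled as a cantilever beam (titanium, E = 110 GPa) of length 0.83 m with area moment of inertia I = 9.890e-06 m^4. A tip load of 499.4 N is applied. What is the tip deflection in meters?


delta = F*L^3/(3*E*I) = 499.4*0.83^3/(3*1.100e+11*9.890e-06)
      = 285.5504278/3263700 = 8.7493e-05

8.7493e-05 m


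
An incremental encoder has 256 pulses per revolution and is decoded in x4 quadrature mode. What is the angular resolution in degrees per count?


resolution = 360 / (PPR * 4) = 360 / 1024 = 0.3516

0.3516 degrees


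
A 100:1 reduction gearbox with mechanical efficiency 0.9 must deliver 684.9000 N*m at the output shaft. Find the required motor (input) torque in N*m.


tau_in = tau_out / (N * eta) = 684.9000 / (100 * 0.9) = 7.6100

7.6100 N*m


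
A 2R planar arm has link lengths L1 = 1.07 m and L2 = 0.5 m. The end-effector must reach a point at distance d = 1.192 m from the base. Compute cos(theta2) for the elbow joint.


cos(th2) = (d^2 - L1^2 - L2^2)/(2*L1*L2) = (1.192^2 - 1.07^2 - 0.5^2)/(2*1.07*0.5) = 0.0243

0.0243


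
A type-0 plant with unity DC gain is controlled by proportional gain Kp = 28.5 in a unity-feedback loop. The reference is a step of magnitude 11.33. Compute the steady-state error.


e_ss = R/(1 + Kp) = 11.33/(1 + 28.5) = 11.33/29.5000 = 0.3841

0.3841


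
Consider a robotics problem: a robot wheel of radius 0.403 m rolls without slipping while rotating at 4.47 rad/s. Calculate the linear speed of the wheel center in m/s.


v = omega * r = 4.47 * 0.403 = 1.8014

1.8014 m/s
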